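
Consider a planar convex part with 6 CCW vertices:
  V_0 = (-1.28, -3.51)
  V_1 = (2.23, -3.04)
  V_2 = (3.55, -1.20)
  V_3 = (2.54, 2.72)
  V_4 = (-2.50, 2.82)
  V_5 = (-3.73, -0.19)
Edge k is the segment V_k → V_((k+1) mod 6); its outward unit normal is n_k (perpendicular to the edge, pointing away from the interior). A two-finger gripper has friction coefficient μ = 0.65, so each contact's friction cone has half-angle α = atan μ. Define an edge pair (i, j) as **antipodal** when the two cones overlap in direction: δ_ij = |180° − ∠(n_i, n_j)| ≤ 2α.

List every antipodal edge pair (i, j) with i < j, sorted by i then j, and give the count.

α = atan 0.65 = 33.02°;  2α = 66.05°
n_0 = (+0.1327, -0.9912)
n_1 = (+0.8125, -0.5829)
n_2 = (+0.9684, +0.2495)
n_3 = (+0.0198, +0.9998)
n_4 = (-0.9257, +0.3783)
n_5 = (-0.8046, -0.5938)
  (0,1): δ = 133.28°  ·
  (0,2): δ = 83.18°  ·
  (0,3): δ = 8.76°  ✓
  (0,4): δ = 60.15°  ✓
  (0,5): δ = 118.80°  ·
  (1,2): δ = 129.90°  ·
  (1,3): δ = 55.48°  ✓
  (1,4): δ = 13.43°  ✓
  (1,5): δ = 72.08°  ·
  (2,3): δ = 105.58°  ·
  (2,4): δ = 36.67°  ✓
  (2,5): δ = 21.98°  ✓
  (3,4): δ = 111.09°  ·
  (3,5): δ = 52.44°  ✓
  (4,5): δ = 121.35°  ·
antipodal pairs: 7

count = 7; pairs: (0,3), (0,4), (1,3), (1,4), (2,4), (2,5), (3,5)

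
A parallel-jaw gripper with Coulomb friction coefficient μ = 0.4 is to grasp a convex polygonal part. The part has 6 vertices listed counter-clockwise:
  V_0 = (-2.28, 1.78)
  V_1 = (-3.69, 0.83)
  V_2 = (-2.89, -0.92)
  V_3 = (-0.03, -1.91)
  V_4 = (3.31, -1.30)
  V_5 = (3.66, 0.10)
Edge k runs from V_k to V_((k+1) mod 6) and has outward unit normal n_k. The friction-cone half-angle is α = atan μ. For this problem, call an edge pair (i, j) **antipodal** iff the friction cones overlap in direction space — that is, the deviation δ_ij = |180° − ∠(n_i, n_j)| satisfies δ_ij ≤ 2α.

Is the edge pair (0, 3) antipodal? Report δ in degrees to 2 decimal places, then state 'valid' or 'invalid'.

δ = 23.62°, valid

α = atan 0.4 = 21.80°;  2α = 43.60°
edge 0: e_0 = (-1.41, -0.95);  n_0 = (-0.5588, +0.8293)
edge 3: e_3 = (+3.34, +0.61);  n_3 = (+0.1797, -0.9837)
∠(n_0, n_3) = 156.38°
δ = |180° − 156.38°| = 23.62°
23.62° ≤ 2α = 43.60°  →  valid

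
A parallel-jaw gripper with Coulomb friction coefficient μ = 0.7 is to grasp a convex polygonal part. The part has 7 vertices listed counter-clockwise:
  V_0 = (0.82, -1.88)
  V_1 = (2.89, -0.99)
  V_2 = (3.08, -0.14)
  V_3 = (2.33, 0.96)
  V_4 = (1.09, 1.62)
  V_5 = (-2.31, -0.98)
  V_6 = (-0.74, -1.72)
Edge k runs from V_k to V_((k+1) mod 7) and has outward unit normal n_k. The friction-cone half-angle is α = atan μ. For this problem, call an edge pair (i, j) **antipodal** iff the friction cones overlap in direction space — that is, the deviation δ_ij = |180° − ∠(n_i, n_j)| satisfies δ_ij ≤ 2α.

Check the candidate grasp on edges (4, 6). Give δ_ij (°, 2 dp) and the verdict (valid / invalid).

δ = 43.26°, valid

α = atan 0.7 = 34.99°;  2α = 69.98°
edge 4: e_4 = (-3.40, -2.60);  n_4 = (-0.6075, +0.7944)
edge 6: e_6 = (+1.56, -0.16);  n_6 = (-0.1020, -0.9948)
∠(n_4, n_6) = 136.74°
δ = |180° − 136.74°| = 43.26°
43.26° ≤ 2α = 69.98°  →  valid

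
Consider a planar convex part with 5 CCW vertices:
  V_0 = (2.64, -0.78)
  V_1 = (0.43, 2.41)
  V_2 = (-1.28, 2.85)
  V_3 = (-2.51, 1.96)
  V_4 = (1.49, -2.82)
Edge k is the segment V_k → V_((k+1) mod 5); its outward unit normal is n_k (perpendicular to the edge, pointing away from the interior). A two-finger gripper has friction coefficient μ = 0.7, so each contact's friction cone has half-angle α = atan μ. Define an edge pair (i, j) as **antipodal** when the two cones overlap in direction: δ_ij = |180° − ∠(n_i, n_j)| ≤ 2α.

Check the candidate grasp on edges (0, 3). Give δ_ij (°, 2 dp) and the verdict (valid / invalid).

α = atan 0.7 = 34.99°;  2α = 69.98°
edge 0: e_0 = (-2.21, +3.19);  n_0 = (+0.8220, +0.5695)
edge 3: e_3 = (+4.00, -4.78);  n_3 = (-0.7669, -0.6418)
∠(n_0, n_3) = 174.79°
δ = |180° − 174.79°| = 5.21°
5.21° ≤ 2α = 69.98°  →  valid

δ = 5.21°, valid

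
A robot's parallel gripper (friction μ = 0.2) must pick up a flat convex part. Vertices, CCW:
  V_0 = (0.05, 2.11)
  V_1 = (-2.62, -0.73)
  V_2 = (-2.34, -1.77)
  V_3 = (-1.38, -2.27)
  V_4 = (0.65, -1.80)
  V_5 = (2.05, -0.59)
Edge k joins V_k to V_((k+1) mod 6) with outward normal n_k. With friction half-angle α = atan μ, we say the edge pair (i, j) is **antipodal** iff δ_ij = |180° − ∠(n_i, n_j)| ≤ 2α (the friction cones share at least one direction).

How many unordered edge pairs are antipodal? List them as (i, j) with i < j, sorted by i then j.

α = atan 0.2 = 11.31°;  2α = 22.62°
n_0 = (-0.7286, +0.6850)
n_1 = (-0.9656, -0.2600)
n_2 = (-0.4619, -0.8869)
n_3 = (+0.2256, -0.9742)
n_4 = (+0.6539, -0.7566)
n_5 = (+0.8036, +0.5952)
  (0,1): δ = 121.70°  ·
  (0,2): δ = 74.28°  ·
  (0,3): δ = 33.73°  ·
  (0,4): δ = 5.93°  ✓
  (0,5): δ = 79.76°  ·
  (1,2): δ = 132.58°  ·
  (1,3): δ = 92.03°  ·
  (1,4): δ = 64.23°  ·
  (1,5): δ = 21.46°  ✓
  (2,3): δ = 139.45°  ·
  (2,4): δ = 111.65°  ·
  (2,5): δ = 25.96°  ·
  (3,4): δ = 152.20°  ·
  (3,5): δ = 66.51°  ·
  (4,5): δ = 94.31°  ·
antipodal pairs: 2

count = 2; pairs: (0,4), (1,5)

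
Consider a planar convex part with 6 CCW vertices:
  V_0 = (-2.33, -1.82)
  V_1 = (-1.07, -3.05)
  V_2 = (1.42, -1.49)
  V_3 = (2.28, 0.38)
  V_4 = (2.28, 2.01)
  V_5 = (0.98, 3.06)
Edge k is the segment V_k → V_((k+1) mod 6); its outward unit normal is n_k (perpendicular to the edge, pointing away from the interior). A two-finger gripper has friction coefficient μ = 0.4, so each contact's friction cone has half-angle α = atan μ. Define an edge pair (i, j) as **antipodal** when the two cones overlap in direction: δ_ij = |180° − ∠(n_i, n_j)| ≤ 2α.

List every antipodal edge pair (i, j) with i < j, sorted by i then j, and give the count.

count = 4; pairs: (0,4), (1,5), (2,5), (3,5)

α = atan 0.4 = 21.80°;  2α = 43.60°
n_0 = (-0.6985, -0.7156)
n_1 = (+0.5309, -0.8474)
n_2 = (+0.9085, -0.4178)
n_3 = (+1.0000, -0.0000)
n_4 = (+0.6283, +0.7779)
n_5 = (-0.8276, +0.5613)
  (0,1): δ = 103.62°  ·
  (0,2): δ = 70.39°  ·
  (0,3): δ = 45.69°  ·
  (0,4): δ = 5.38°  ✓
  (0,5): δ = 100.16°  ·
  (1,2): δ = 146.76°  ·
  (1,3): δ = 122.07°  ·
  (1,4): δ = 70.99°  ·
  (1,5): δ = 23.78°  ✓
  (2,3): δ = 155.30°  ·
  (2,4): δ = 104.23°  ·
  (2,5): δ = 9.45°  ✓
  (3,4): δ = 128.93°  ·
  (3,5): δ = 34.15°  ✓
  (4,5): δ = 85.22°  ·
antipodal pairs: 4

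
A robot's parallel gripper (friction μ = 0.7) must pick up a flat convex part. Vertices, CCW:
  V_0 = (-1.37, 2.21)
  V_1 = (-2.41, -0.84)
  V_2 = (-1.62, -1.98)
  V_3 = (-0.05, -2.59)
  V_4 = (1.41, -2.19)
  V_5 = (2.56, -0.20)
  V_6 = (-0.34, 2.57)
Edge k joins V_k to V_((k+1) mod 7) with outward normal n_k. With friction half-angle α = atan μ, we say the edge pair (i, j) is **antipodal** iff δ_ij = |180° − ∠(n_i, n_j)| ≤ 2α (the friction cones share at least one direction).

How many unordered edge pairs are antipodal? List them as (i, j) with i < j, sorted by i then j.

count = 10; pairs: (0,3), (0,4), (0,5), (1,4), (1,5), (2,5), (2,6), (3,5), (3,6), (4,6)

α = atan 0.7 = 34.99°;  2α = 69.98°
n_0 = (-0.9465, +0.3227)
n_1 = (-0.8219, -0.5696)
n_2 = (-0.3622, -0.9321)
n_3 = (+0.2642, -0.9645)
n_4 = (+0.8658, -0.5004)
n_5 = (+0.6907, +0.7231)
n_6 = (-0.3299, +0.9440)
  (0,1): δ = 126.45°  ·
  (0,2): δ = 92.40°  ·
  (0,3): δ = 55.85°  ✓
  (0,4): δ = 11.19°  ✓
  (0,5): δ = 65.14°  ✓
  (0,6): δ = 128.09°  ·
  (1,2): δ = 145.95°  ·
  (1,3): δ = 109.40°  ·
  (1,4): δ = 64.74°  ✓
  (1,5): δ = 11.59°  ✓
  (1,6): δ = 74.54°  ·
  (2,3): δ = 143.45°  ·
  (2,4): δ = 98.79°  ·
  (2,5): δ = 22.45°  ✓
  (2,6): δ = 40.50°  ✓
  (3,4): δ = 135.34°  ·
  (3,5): δ = 59.01°  ✓
  (3,6): δ = 3.94°  ✓
  (4,5): δ = 103.66°  ·
  (4,6): δ = 40.71°  ✓
  (5,6): δ = 117.05°  ·
antipodal pairs: 10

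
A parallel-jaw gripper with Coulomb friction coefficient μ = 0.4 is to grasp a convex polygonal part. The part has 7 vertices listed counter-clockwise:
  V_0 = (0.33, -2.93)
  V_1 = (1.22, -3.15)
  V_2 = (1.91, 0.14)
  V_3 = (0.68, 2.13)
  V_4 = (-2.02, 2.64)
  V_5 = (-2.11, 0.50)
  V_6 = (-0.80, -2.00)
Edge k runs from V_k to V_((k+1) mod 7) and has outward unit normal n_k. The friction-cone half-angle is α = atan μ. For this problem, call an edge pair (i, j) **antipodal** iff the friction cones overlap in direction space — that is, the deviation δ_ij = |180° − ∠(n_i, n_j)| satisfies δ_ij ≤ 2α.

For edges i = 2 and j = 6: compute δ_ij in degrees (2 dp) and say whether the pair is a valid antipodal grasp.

δ = 18.83°, valid

α = atan 0.4 = 21.80°;  2α = 43.60°
edge 2: e_2 = (-1.23, +1.99);  n_2 = (+0.8506, +0.5258)
edge 6: e_6 = (+1.13, -0.93);  n_6 = (-0.6355, -0.7721)
∠(n_2, n_6) = 161.17°
δ = |180° − 161.17°| = 18.83°
18.83° ≤ 2α = 43.60°  →  valid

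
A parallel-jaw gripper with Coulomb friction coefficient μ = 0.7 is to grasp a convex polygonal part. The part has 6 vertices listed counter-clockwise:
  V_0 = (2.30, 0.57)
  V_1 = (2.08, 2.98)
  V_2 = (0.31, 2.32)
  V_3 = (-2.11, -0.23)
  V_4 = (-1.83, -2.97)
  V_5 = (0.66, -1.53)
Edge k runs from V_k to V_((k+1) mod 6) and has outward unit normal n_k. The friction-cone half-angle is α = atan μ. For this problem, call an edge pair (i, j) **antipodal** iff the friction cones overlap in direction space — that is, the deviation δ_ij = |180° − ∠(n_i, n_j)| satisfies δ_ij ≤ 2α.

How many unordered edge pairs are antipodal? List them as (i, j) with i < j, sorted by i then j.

α = atan 0.7 = 34.99°;  2α = 69.98°
n_0 = (+0.9959, +0.0909)
n_1 = (-0.3494, +0.9370)
n_2 = (-0.7254, +0.6884)
n_3 = (-0.9948, -0.1017)
n_4 = (+0.5006, -0.8657)
n_5 = (+0.7881, -0.6155)
  (0,1): δ = 74.77°  ·
  (0,2): δ = 48.72°  ✓
  (0,3): δ = 0.62°  ✓
  (0,4): δ = 114.83°  ·
  (0,5): δ = 136.80°  ·
  (1,2): δ = 153.95°  ·
  (1,3): δ = 104.61°  ·
  (1,4): δ = 9.59°  ✓
  (1,5): δ = 31.56°  ✓
  (2,3): δ = 130.66°  ·
  (2,4): δ = 16.46°  ✓
  (2,5): δ = 5.51°  ✓
  (3,4): δ = 65.79°  ✓
  (3,5): δ = 43.82°  ✓
  (4,5): δ = 158.03°  ·
antipodal pairs: 8

count = 8; pairs: (0,2), (0,3), (1,4), (1,5), (2,4), (2,5), (3,4), (3,5)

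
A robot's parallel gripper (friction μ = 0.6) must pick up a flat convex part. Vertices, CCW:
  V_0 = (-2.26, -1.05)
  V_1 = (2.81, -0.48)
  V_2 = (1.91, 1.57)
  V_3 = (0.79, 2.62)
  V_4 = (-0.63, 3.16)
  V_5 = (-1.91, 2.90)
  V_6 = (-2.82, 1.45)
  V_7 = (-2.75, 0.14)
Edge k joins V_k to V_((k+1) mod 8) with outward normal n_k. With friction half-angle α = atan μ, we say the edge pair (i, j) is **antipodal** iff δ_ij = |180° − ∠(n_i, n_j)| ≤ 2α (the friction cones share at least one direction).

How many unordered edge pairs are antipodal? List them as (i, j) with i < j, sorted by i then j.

α = atan 0.6 = 30.96°;  2α = 61.93°
n_0 = (+0.1117, -0.9937)
n_1 = (+0.9156, +0.4020)
n_2 = (+0.6839, +0.7295)
n_3 = (+0.3554, +0.9347)
n_4 = (-0.1991, +0.9800)
n_5 = (-0.8470, +0.5316)
n_6 = (-0.9986, -0.0534)
n_7 = (-0.9247, -0.3807)
  (0,1): δ = 72.71°  ·
  (0,2): δ = 49.57°  ✓
  (0,3): δ = 27.24°  ✓
  (0,4): δ = 5.07°  ✓
  (0,5): δ = 51.47°  ✓
  (0,6): δ = 86.64°  ·
  (0,7): δ = 105.97°  ·
  (1,2): δ = 156.86°  ·
  (1,3): δ = 134.52°  ·
  (1,4): δ = 102.22°  ·
  (1,5): δ = 55.81°  ✓
  (1,6): δ = 20.64°  ✓
  (1,7): δ = 1.32°  ✓
  (2,3): δ = 157.67°  ·
  (2,4): δ = 125.37°  ·
  (2,5): δ = 78.96°  ·
  (2,6): δ = 43.79°  ✓
  (2,7): δ = 24.47°  ✓
  (3,4): δ = 147.70°  ·
  (3,5): δ = 101.29°  ·
  (3,6): δ = 66.12°  ·
  (3,7): δ = 46.80°  ✓
  (4,5): δ = 133.59°  ·
  (4,6): δ = 98.42°  ·
  (4,7): δ = 79.10°  ·
  (5,6): δ = 144.83°  ·
  (5,7): δ = 125.51°  ·
  (6,7): δ = 160.68°  ·
antipodal pairs: 10

count = 10; pairs: (0,2), (0,3), (0,4), (0,5), (1,5), (1,6), (1,7), (2,6), (2,7), (3,7)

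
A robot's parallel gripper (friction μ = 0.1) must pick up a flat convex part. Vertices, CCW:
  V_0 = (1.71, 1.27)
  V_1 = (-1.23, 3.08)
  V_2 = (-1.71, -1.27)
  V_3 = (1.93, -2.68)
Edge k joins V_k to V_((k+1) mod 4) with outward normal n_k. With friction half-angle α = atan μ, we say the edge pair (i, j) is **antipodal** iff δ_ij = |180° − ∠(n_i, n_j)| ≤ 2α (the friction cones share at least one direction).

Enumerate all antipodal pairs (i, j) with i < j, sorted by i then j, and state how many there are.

α = atan 0.1 = 5.71°;  2α = 11.42°
n_0 = (+0.5243, +0.8516)
n_1 = (-0.9940, +0.1097)
n_2 = (-0.3612, -0.9325)
n_3 = (+0.9985, +0.0556)
  (0,1): δ = 64.68°  ·
  (0,2): δ = 10.44°  ✓
  (0,3): δ = 124.81°  ·
  (1,2): δ = 104.88°  ·
  (1,3): δ = 9.48°  ✓
  (2,3): δ = 65.64°  ·
antipodal pairs: 2

count = 2; pairs: (0,2), (1,3)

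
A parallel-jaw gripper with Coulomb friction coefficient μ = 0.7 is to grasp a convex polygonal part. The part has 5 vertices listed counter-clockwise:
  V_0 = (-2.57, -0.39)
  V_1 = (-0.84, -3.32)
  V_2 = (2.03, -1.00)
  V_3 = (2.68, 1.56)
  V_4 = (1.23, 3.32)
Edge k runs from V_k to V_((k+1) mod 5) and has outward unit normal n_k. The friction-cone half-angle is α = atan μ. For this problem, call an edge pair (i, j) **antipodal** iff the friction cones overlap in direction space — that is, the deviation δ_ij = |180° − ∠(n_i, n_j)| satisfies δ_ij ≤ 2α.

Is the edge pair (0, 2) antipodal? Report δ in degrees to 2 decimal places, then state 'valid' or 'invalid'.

δ = 44.81°, valid

α = atan 0.7 = 34.99°;  2α = 69.98°
edge 0: e_0 = (+1.73, -2.93);  n_0 = (-0.8611, -0.5084)
edge 2: e_2 = (+0.65, +2.56);  n_2 = (+0.9692, -0.2461)
∠(n_0, n_2) = 135.19°
δ = |180° − 135.19°| = 44.81°
44.81° ≤ 2α = 69.98°  →  valid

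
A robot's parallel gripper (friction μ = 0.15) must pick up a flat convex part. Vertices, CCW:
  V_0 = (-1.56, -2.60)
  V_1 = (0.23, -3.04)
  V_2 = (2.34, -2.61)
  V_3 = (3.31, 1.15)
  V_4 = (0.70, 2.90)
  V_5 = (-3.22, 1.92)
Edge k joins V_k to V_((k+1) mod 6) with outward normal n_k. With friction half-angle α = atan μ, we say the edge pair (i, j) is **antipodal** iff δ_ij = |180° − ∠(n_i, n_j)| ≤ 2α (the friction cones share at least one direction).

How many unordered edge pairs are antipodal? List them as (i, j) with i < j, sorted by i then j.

count = 1; pairs: (1,4)

α = atan 0.15 = 8.53°;  2α = 17.06°
n_0 = (-0.2387, -0.9711)
n_1 = (+0.1997, -0.9799)
n_2 = (+0.9683, -0.2498)
n_3 = (+0.5569, +0.8306)
n_4 = (-0.2425, +0.9701)
n_5 = (-0.9387, -0.3447)
  (0,1): δ = 154.67°  ·
  (0,2): δ = 90.66°  ·
  (0,3): δ = 20.03°  ·
  (0,4): δ = 27.85°  ·
  (0,5): δ = 123.98°  ·
  (1,2): δ = 115.98°  ·
  (1,3): δ = 45.36°  ·
  (1,4): δ = 2.52°  ✓
  (1,5): δ = 98.65°  ·
  (2,3): δ = 109.38°  ·
  (2,4): δ = 61.50°  ·
  (2,5): δ = 34.63°  ·
  (3,4): δ = 132.12°  ·
  (3,5): δ = 35.99°  ·
  (4,5): δ = 83.87°  ·
antipodal pairs: 1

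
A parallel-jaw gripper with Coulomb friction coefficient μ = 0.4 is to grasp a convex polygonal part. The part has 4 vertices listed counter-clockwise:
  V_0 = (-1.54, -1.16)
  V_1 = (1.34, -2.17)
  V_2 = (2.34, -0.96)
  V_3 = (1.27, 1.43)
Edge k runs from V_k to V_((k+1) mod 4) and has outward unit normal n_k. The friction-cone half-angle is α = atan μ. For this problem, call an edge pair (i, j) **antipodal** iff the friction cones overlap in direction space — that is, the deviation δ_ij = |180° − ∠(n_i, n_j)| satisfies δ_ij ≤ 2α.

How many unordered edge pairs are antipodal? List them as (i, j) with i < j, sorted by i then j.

count = 1; pairs: (1,3)

α = atan 0.4 = 21.80°;  2α = 43.60°
n_0 = (-0.3309, -0.9437)
n_1 = (+0.7708, -0.6370)
n_2 = (+0.9127, +0.4086)
n_3 = (-0.6777, +0.7353)
  (0,1): δ = 110.25°  ·
  (0,2): δ = 46.56°  ·
  (0,3): δ = 61.99°  ·
  (1,2): δ = 116.31°  ·
  (1,3): δ = 7.76°  ✓
  (2,3): δ = 71.45°  ·
antipodal pairs: 1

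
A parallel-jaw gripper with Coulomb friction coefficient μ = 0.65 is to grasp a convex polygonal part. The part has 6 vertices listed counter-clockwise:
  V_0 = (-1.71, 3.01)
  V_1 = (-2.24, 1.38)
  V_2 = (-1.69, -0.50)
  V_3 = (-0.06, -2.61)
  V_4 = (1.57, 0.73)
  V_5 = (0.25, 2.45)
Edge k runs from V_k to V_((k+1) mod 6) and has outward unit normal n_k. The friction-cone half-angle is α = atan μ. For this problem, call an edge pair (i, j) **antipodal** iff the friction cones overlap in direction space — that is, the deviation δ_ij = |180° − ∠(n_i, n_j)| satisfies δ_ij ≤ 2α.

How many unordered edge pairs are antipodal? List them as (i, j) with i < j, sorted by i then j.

α = atan 0.65 = 33.02°;  2α = 66.05°
n_0 = (-0.9510, +0.3092)
n_1 = (-0.9598, -0.2808)
n_2 = (-0.7914, -0.6113)
n_3 = (+0.8987, -0.4386)
n_4 = (+0.7933, +0.6088)
n_5 = (+0.2747, +0.9615)
  (0,1): δ = 145.68°  ·
  (0,2): δ = 124.30°  ·
  (0,3): δ = 8.00°  ✓
  (0,4): δ = 55.52°  ✓
  (0,5): δ = 92.07°  ·
  (1,2): δ = 158.62°  ·
  (1,3): δ = 42.32°  ✓
  (1,4): δ = 21.20°  ✓
  (1,5): δ = 57.75°  ✓
  (2,3): δ = 63.70°  ✓
  (2,4): δ = 0.18°  ✓
  (2,5): δ = 36.37°  ✓
  (3,4): δ = 116.48°  ·
  (3,5): δ = 79.93°  ·
  (4,5): δ = 143.45°  ·
antipodal pairs: 8

count = 8; pairs: (0,3), (0,4), (1,3), (1,4), (1,5), (2,3), (2,4), (2,5)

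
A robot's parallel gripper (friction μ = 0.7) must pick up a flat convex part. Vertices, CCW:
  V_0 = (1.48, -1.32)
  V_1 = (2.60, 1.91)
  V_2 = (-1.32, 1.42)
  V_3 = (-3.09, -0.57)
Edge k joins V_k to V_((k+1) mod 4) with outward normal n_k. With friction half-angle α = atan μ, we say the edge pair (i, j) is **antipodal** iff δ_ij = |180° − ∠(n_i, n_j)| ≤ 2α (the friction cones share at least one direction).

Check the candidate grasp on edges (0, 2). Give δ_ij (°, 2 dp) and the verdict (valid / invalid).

α = atan 0.7 = 34.99°;  2α = 69.98°
edge 0: e_0 = (+1.12, +3.23);  n_0 = (+0.9448, -0.3276)
edge 2: e_2 = (-1.77, -1.99);  n_2 = (-0.7472, +0.6646)
∠(n_0, n_2) = 157.47°
δ = |180° − 157.47°| = 22.53°
22.53° ≤ 2α = 69.98°  →  valid

δ = 22.53°, valid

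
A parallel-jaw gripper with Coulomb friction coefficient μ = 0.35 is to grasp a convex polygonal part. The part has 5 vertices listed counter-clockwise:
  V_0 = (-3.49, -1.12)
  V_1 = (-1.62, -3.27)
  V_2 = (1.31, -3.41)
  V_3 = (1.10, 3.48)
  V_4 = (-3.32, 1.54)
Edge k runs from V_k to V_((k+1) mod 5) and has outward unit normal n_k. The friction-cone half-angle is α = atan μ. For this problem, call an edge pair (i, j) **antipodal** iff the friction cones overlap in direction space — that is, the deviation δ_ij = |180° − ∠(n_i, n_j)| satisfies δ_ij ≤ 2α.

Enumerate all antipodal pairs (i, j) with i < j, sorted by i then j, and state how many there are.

count = 2; pairs: (1,3), (2,4)

α = atan 0.35 = 19.29°;  2α = 38.58°
n_0 = (-0.7545, -0.6563)
n_1 = (-0.0477, -0.9989)
n_2 = (+0.9995, +0.0305)
n_3 = (-0.4019, +0.9157)
n_4 = (-0.9980, +0.0638)
  (0,1): δ = 133.75°  ·
  (0,2): δ = 39.27°  ·
  (0,3): δ = 72.68°  ·
  (0,4): δ = 135.33°  ·
  (1,2): δ = 85.52°  ·
  (1,3): δ = 26.43°  ✓
  (1,4): δ = 89.08°  ·
  (2,3): δ = 68.05°  ·
  (2,4): δ = 5.40°  ✓
  (3,4): δ = 117.35°  ·
antipodal pairs: 2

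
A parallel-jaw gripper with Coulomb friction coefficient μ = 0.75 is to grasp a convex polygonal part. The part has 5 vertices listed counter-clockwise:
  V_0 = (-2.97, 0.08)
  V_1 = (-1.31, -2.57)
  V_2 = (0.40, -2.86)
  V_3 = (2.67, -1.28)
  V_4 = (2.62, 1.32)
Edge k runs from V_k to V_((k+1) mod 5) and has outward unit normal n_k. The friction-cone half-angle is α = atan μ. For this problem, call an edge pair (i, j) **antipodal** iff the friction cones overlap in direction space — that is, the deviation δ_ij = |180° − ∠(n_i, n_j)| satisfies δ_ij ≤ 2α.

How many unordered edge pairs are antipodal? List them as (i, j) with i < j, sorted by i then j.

count = 4; pairs: (0,3), (0,4), (1,4), (2,4)

α = atan 0.75 = 36.87°;  2α = 73.74°
n_0 = (-0.8475, -0.5309)
n_1 = (-0.1672, -0.9859)
n_2 = (+0.5713, -0.8208)
n_3 = (+0.9998, +0.0192)
n_4 = (-0.2166, +0.9763)
  (0,1): δ = 131.69°  ·
  (0,2): δ = 87.22°  ·
  (0,3): δ = 30.96°  ✓
  (0,4): δ = 70.44°  ✓
  (1,2): δ = 135.54°  ·
  (1,3): δ = 79.27°  ·
  (1,4): δ = 22.13°  ✓
  (2,3): δ = 123.74°  ·
  (2,4): δ = 22.33°  ✓
  (3,4): δ = 78.59°  ·
antipodal pairs: 4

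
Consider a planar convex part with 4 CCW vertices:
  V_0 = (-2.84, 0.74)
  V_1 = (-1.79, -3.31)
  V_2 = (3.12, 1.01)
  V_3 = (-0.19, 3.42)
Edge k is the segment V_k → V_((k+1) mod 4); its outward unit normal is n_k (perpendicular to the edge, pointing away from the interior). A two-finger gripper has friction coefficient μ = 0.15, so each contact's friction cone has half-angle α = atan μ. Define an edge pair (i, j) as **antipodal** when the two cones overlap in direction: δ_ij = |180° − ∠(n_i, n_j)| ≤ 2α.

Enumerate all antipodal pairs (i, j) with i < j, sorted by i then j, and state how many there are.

α = atan 0.15 = 8.53°;  2α = 17.06°
n_0 = (-0.9680, -0.2510)
n_1 = (+0.6606, -0.7508)
n_2 = (+0.5886, +0.8084)
n_3 = (-0.7111, +0.7031)
  (0,1): δ = 63.19°  ·
  (0,2): δ = 39.41°  ·
  (0,3): δ = 120.79°  ·
  (1,2): δ = 77.40°  ·
  (1,3): δ = 3.98°  ✓
  (2,3): δ = 98.62°  ·
antipodal pairs: 1

count = 1; pairs: (1,3)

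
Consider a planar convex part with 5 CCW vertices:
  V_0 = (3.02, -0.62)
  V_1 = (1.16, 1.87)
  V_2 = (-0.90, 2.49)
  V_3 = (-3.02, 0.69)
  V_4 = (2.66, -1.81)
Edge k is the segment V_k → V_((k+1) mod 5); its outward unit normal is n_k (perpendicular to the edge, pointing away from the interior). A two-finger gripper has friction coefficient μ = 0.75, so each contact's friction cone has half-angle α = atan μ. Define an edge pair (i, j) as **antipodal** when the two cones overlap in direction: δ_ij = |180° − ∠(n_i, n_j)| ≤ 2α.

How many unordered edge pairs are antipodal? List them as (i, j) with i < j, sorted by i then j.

count = 4; pairs: (0,3), (1,3), (2,3), (2,4)

α = atan 0.75 = 36.87°;  2α = 73.74°
n_0 = (+0.8012, +0.5985)
n_1 = (+0.2882, +0.9576)
n_2 = (-0.6472, +0.7623)
n_3 = (-0.4028, -0.9153)
n_4 = (+0.9572, -0.2896)
  (0,1): δ = 143.51°  ·
  (0,2): δ = 86.43°  ·
  (0,3): δ = 29.48°  ✓
  (0,4): δ = 126.41°  ·
  (1,2): δ = 122.92°  ·
  (1,3): δ = 7.01°  ✓
  (1,4): δ = 89.92°  ·
  (2,3): δ = 64.09°  ✓
  (2,4): δ = 32.84°  ✓
  (3,4): δ = 83.08°  ·
antipodal pairs: 4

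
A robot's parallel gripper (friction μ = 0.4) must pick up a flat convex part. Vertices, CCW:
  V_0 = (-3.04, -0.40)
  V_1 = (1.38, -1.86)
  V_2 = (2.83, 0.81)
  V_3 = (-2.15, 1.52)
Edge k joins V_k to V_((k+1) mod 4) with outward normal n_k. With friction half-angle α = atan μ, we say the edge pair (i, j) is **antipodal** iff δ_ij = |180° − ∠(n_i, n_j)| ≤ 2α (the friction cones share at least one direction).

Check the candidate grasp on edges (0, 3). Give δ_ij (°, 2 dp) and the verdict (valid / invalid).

δ = 83.41°, invalid

α = atan 0.4 = 21.80°;  2α = 43.60°
edge 0: e_0 = (+4.42, -1.46);  n_0 = (-0.3136, -0.9495)
edge 3: e_3 = (-0.89, -1.92);  n_3 = (-0.9073, +0.4206)
∠(n_0, n_3) = 96.59°
δ = |180° − 96.59°| = 83.41°
83.41° > 2α = 43.60°  →  invalid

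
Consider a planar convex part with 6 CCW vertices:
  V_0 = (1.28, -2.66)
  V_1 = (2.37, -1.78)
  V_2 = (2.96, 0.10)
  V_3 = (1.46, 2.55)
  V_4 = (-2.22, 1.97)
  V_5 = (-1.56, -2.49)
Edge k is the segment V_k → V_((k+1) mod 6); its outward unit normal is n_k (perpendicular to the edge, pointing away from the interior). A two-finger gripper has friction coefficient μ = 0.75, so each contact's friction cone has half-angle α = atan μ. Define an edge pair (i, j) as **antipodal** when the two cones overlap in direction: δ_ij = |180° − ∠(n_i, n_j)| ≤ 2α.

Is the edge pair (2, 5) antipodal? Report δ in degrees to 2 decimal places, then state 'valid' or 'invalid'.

α = atan 0.75 = 36.87°;  2α = 73.74°
edge 2: e_2 = (-1.50, +2.45);  n_2 = (+0.8529, +0.5222)
edge 5: e_5 = (+2.84, -0.17);  n_5 = (-0.0598, -0.9982)
∠(n_2, n_5) = 124.90°
δ = |180° − 124.90°| = 55.10°
55.10° ≤ 2α = 73.74°  →  valid

δ = 55.10°, valid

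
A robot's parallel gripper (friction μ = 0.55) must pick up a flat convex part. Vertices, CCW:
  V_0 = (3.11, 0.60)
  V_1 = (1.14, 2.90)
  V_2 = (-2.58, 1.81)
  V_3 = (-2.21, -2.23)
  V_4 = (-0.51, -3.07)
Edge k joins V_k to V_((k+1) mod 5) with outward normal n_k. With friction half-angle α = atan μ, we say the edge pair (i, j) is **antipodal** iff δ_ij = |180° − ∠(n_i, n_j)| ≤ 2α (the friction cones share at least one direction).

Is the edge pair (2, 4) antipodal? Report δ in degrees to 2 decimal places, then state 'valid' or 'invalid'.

δ = 49.84°, valid

α = atan 0.55 = 28.81°;  2α = 57.62°
edge 2: e_2 = (+0.37, -4.04);  n_2 = (-0.9958, -0.0912)
edge 4: e_4 = (+3.62, +3.67);  n_4 = (+0.7119, -0.7022)
∠(n_2, n_4) = 130.16°
δ = |180° − 130.16°| = 49.84°
49.84° ≤ 2α = 57.62°  →  valid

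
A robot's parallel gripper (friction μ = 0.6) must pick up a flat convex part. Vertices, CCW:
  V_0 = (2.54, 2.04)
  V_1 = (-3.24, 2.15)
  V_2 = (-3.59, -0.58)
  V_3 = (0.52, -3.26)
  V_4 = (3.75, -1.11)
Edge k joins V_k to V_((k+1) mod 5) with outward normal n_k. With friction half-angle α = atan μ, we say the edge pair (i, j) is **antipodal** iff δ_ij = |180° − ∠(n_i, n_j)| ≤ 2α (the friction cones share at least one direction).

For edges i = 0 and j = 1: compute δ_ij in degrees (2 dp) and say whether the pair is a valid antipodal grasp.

α = atan 0.6 = 30.96°;  2α = 61.93°
edge 0: e_0 = (-5.78, +0.11);  n_0 = (+0.0190, +0.9998)
edge 1: e_1 = (-0.35, -2.73);  n_1 = (-0.9919, +0.1272)
∠(n_0, n_1) = 83.78°
δ = |180° − 83.78°| = 96.22°
96.22° > 2α = 61.93°  →  invalid

δ = 96.22°, invalid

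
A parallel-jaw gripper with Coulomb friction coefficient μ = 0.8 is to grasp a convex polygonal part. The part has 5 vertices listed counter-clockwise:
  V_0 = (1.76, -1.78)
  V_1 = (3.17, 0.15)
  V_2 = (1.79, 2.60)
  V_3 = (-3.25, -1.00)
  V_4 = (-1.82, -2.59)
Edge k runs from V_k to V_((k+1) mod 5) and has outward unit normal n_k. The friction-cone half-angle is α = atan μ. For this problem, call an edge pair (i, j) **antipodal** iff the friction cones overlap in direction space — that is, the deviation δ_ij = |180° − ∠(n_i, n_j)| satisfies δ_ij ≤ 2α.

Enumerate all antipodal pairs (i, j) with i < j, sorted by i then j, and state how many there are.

count = 4; pairs: (0,2), (1,3), (1,4), (2,4)

α = atan 0.8 = 38.66°;  2α = 77.32°
n_0 = (+0.8075, -0.5899)
n_1 = (+0.8713, +0.4908)
n_2 = (-0.5812, +0.8137)
n_3 = (-0.7435, -0.6687)
n_4 = (+0.2207, -0.9753)
  (0,1): δ = 114.46°  ·
  (0,2): δ = 18.31°  ✓
  (0,3): δ = 78.12°  ·
  (0,4): δ = 138.90°  ·
  (1,2): δ = 83.85°  ·
  (1,3): δ = 12.58°  ✓
  (1,4): δ = 73.36°  ✓
  (2,3): δ = 83.57°  ·
  (2,4): δ = 22.79°  ✓
  (3,4): δ = 119.22°  ·
antipodal pairs: 4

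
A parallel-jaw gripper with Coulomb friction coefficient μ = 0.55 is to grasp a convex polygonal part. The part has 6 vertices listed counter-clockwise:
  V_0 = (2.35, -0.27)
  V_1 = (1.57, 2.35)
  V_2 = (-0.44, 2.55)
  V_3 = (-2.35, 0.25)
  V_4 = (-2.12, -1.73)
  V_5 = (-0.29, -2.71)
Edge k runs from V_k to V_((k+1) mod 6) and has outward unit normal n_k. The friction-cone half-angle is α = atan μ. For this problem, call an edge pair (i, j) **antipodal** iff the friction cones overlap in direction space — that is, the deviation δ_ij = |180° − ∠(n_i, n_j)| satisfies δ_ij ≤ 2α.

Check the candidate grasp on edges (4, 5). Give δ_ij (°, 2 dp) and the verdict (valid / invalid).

δ = 109.08°, invalid

α = atan 0.55 = 28.81°;  2α = 57.62°
edge 4: e_4 = (+1.83, -0.98);  n_4 = (-0.4721, -0.8816)
edge 5: e_5 = (+2.64, +2.44);  n_5 = (+0.6787, -0.7344)
∠(n_4, n_5) = 70.92°
δ = |180° − 70.92°| = 109.08°
109.08° > 2α = 57.62°  →  invalid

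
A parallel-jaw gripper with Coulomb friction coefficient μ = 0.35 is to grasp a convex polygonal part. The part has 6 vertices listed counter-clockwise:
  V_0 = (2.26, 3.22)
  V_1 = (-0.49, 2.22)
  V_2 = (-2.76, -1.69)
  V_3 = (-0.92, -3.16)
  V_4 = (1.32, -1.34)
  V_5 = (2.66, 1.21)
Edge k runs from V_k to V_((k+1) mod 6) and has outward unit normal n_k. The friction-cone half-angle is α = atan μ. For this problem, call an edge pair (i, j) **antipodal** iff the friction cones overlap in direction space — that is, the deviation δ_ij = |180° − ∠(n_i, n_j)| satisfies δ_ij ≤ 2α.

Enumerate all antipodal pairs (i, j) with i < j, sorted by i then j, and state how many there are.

count = 3; pairs: (0,3), (1,3), (1,4)

α = atan 0.35 = 19.29°;  2α = 38.58°
n_0 = (-0.3417, +0.9398)
n_1 = (-0.8648, +0.5021)
n_2 = (-0.6242, -0.7813)
n_3 = (+0.6306, -0.7761)
n_4 = (+0.8852, -0.4652)
n_5 = (+0.9808, +0.1952)
  (0,1): δ = 140.12°  ·
  (0,2): δ = 58.60°  ·
  (0,3): δ = 19.11°  ✓
  (0,4): δ = 42.30°  ·
  (0,5): δ = 81.27°  ·
  (1,2): δ = 98.48°  ·
  (1,3): δ = 20.77°  ✓
  (1,4): δ = 2.42°  ✓
  (1,5): δ = 41.39°  ·
  (2,3): δ = 102.28°  ·
  (2,4): δ = 79.10°  ·
  (2,5): δ = 40.12°  ·
  (3,4): δ = 156.82°  ·
  (3,5): δ = 117.84°  ·
  (4,5): δ = 141.02°  ·
antipodal pairs: 3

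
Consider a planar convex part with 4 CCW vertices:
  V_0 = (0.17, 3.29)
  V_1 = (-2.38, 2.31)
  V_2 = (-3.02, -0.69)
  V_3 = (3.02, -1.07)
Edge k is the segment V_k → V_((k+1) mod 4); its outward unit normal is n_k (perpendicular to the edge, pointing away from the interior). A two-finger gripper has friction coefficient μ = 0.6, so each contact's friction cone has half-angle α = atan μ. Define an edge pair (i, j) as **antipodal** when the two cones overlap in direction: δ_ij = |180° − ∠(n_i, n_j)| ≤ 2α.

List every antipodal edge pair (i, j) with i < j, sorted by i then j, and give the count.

count = 3; pairs: (0,2), (1,3), (2,3)

α = atan 0.6 = 30.96°;  2α = 61.93°
n_0 = (-0.3587, +0.9334)
n_1 = (-0.9780, +0.2086)
n_2 = (-0.0628, -0.9980)
n_3 = (+0.8370, +0.5471)
  (0,1): δ = 123.07°  ·
  (0,2): δ = 24.62°  ✓
  (0,3): δ = 102.15°  ·
  (1,2): δ = 81.56°  ·
  (1,3): δ = 45.21°  ✓
  (2,3): δ = 53.23°  ✓
antipodal pairs: 3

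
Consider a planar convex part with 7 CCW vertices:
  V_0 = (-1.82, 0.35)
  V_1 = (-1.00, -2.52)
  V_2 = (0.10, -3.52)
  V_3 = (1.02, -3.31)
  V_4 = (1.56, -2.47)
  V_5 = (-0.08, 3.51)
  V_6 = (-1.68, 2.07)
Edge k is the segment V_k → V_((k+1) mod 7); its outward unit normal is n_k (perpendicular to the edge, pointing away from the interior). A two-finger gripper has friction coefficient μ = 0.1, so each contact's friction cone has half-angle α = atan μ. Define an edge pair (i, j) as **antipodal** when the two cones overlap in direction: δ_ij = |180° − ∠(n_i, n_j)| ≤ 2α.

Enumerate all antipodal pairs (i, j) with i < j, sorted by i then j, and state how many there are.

α = atan 0.1 = 5.71°;  2α = 11.42°
n_0 = (-0.9615, -0.2747)
n_1 = (-0.6727, -0.7399)
n_2 = (+0.2225, -0.9749)
n_3 = (+0.8412, -0.5408)
n_4 = (+0.9644, +0.2645)
n_5 = (-0.6690, +0.7433)
n_6 = (-0.9967, +0.0811)
  (0,1): δ = 148.22°  ·
  (0,2): δ = 93.09°  ·
  (0,3): δ = 48.68°  ·
  (0,4): δ = 0.61°  ✓
  (0,5): δ = 116.04°  ·
  (0,6): δ = 159.40°  ·
  (1,2): δ = 124.87°  ·
  (1,3): δ = 80.46°  ·
  (1,4): δ = 32.39°  ·
  (1,5): δ = 84.26°  ·
  (1,6): δ = 127.62°  ·
  (2,3): δ = 135.59°  ·
  (2,4): δ = 87.52°  ·
  (2,5): δ = 29.13°  ·
  (2,6): δ = 72.49°  ·
  (3,4): δ = 131.93°  ·
  (3,5): δ = 15.28°  ·
  (3,6): δ = 28.08°  ·
  (4,5): δ = 63.35°  ·
  (4,6): δ = 19.99°  ·
  (5,6): δ = 136.64°  ·
antipodal pairs: 1

count = 1; pairs: (0,4)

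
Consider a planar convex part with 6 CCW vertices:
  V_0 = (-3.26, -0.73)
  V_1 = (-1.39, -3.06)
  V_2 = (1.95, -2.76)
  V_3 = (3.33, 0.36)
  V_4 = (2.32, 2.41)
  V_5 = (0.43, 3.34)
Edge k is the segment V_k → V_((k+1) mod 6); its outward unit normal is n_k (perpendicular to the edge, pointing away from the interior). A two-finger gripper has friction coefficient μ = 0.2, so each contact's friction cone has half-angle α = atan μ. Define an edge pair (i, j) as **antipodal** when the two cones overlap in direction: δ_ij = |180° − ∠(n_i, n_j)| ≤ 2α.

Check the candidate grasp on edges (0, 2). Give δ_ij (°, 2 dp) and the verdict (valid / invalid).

α = atan 0.2 = 11.31°;  2α = 22.62°
edge 0: e_0 = (+1.87, -2.33);  n_0 = (-0.7799, -0.6259)
edge 2: e_2 = (+1.38, +3.12);  n_2 = (+0.9145, -0.4045)
∠(n_0, n_2) = 117.39°
δ = |180° − 117.39°| = 62.61°
62.61° > 2α = 22.62°  →  invalid

δ = 62.61°, invalid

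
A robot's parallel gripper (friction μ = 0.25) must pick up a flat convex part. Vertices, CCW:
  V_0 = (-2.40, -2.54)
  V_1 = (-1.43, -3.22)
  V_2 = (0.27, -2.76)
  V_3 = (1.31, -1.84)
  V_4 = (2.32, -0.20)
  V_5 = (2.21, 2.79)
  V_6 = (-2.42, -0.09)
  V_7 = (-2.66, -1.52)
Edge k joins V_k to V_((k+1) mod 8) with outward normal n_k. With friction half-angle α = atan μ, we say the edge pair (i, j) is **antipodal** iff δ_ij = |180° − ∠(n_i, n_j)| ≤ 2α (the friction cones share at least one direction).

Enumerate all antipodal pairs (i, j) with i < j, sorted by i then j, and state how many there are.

count = 6; pairs: (1,5), (2,5), (3,5), (3,6), (4,6), (4,7)

α = atan 0.25 = 14.04°;  2α = 28.07°
n_0 = (-0.5740, -0.8188)
n_1 = (+0.2612, -0.9653)
n_2 = (+0.6626, -0.7490)
n_3 = (+0.8515, -0.5244)
n_4 = (+0.9993, +0.0368)
n_5 = (-0.5282, +0.8491)
n_6 = (-0.9862, +0.1655)
n_7 = (-0.9690, -0.2470)
  (0,1): δ = 129.83°  ·
  (0,2): δ = 103.47°  ·
  (0,3): δ = 86.60°  ·
  (0,4): δ = 52.86°  ·
  (0,5): δ = 66.91°  ·
  (0,6): δ = 115.50°  ·
  (0,7): δ = 139.33°  ·
  (1,2): δ = 153.64°  ·
  (1,3): δ = 136.77°  ·
  (1,4): δ = 103.03°  ·
  (1,5): δ = 16.74°  ✓
  (1,6): δ = 65.33°  ·
  (1,7): δ = 89.16°  ·
  (2,3): δ = 163.12°  ·
  (2,4): δ = 129.39°  ·
  (2,5): δ = 9.61°  ✓
  (2,6): δ = 38.98°  ·
  (2,7): δ = 62.80°  ·
  (3,4): δ = 146.27°  ·
  (3,5): δ = 26.49°  ✓
  (3,6): δ = 22.10°  ✓
  (3,7): δ = 45.93°  ·
  (4,5): δ = 60.22°  ·
  (4,6): δ = 11.63°  ✓
  (4,7): δ = 12.19°  ✓
  (5,6): δ = 131.41°  ·
  (5,7): δ = 107.58°  ·
  (6,7): δ = 156.17°  ·
antipodal pairs: 6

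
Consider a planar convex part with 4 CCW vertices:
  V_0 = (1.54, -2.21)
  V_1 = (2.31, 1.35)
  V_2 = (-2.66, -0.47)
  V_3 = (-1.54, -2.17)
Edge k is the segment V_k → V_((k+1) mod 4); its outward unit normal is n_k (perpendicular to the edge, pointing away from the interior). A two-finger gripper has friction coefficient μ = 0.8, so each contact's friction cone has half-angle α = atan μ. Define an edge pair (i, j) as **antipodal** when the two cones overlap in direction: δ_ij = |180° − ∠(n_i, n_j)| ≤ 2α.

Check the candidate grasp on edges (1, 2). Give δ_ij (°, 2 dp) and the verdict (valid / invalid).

δ = 76.73°, valid

α = atan 0.8 = 38.66°;  2α = 77.32°
edge 1: e_1 = (-4.97, -1.82);  n_1 = (-0.3439, +0.9390)
edge 2: e_2 = (+1.12, -1.70);  n_2 = (-0.8351, -0.5502)
∠(n_1, n_2) = 103.27°
δ = |180° − 103.27°| = 76.73°
76.73° ≤ 2α = 77.32°  →  valid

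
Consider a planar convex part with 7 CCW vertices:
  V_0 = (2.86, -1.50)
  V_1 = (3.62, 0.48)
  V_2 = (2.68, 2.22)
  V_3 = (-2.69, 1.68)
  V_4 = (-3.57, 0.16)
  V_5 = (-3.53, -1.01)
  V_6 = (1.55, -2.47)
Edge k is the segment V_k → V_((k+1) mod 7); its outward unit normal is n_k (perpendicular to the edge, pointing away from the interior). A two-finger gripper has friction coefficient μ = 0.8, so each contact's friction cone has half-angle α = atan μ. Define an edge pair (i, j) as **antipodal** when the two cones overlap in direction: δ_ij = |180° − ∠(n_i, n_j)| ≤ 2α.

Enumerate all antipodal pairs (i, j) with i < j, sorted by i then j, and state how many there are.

α = atan 0.8 = 38.66°;  2α = 77.32°
n_0 = (+0.9336, -0.3583)
n_1 = (+0.8798, +0.4753)
n_2 = (-0.1001, +0.9950)
n_3 = (-0.8654, +0.5010)
n_4 = (-0.9994, -0.0342)
n_5 = (-0.2762, -0.9611)
n_6 = (+0.5951, -0.8037)
  (0,1): δ = 130.62°  ·
  (0,2): δ = 63.26°  ✓
  (0,3): δ = 9.07°  ✓
  (0,4): δ = 22.96°  ✓
  (0,5): δ = 94.96°  ·
  (0,6): δ = 147.52°  ·
  (1,2): δ = 112.64°  ·
  (1,3): δ = 58.45°  ✓
  (1,4): δ = 26.42°  ✓
  (1,5): δ = 45.59°  ✓
  (1,6): δ = 98.14°  ·
  (2,3): δ = 125.81°  ·
  (2,4): δ = 93.78°  ·
  (2,5): δ = 21.78°  ✓
  (2,6): δ = 30.78°  ✓
  (3,4): δ = 147.97°  ·
  (3,5): δ = 75.97°  ✓
  (3,6): δ = 23.41°  ✓
  (4,5): δ = 107.99°  ·
  (4,6): δ = 55.44°  ✓
  (5,6): δ = 127.45°  ·
antipodal pairs: 11

count = 11; pairs: (0,2), (0,3), (0,4), (1,3), (1,4), (1,5), (2,5), (2,6), (3,5), (3,6), (4,6)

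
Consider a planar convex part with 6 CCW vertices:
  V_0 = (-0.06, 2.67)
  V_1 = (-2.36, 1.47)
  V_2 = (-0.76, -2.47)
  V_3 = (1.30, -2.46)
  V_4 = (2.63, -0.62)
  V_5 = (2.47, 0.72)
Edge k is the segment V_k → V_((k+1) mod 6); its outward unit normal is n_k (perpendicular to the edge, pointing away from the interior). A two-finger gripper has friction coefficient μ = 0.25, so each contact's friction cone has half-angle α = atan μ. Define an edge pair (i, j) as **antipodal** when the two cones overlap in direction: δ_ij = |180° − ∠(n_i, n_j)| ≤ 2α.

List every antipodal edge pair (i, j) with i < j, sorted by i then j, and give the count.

count = 3; pairs: (0,2), (0,3), (1,4)

α = atan 0.25 = 14.04°;  2α = 28.07°
n_0 = (-0.4626, +0.8866)
n_1 = (-0.9265, -0.3763)
n_2 = (+0.0049, -1.0000)
n_3 = (+0.8104, -0.5858)
n_4 = (+0.9929, +0.1186)
n_5 = (+0.6105, +0.7920)
  (0,1): δ = 95.45°  ·
  (0,2): δ = 27.27°  ✓
  (0,3): δ = 26.59°  ✓
  (0,4): δ = 69.26°  ·
  (0,5): δ = 114.82°  ·
  (1,2): δ = 111.82°  ·
  (1,3): δ = 57.96°  ·
  (1,4): δ = 15.29°  ✓
  (1,5): δ = 30.28°  ·
  (2,3): δ = 126.14°  ·
  (2,4): δ = 83.47°  ·
  (2,5): δ = 37.90°  ·
  (3,4): δ = 137.33°  ·
  (3,5): δ = 91.76°  ·
  (4,5): δ = 134.43°  ·
antipodal pairs: 3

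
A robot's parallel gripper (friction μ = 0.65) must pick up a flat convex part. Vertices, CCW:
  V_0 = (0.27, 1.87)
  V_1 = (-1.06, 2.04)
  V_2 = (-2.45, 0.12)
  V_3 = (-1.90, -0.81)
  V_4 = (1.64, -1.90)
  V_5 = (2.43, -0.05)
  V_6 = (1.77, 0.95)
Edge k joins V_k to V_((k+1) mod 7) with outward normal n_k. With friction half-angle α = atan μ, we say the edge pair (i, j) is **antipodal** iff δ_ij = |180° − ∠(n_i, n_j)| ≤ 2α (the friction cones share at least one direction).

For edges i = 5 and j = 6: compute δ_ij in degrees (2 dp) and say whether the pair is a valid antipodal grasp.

α = atan 0.65 = 33.02°;  2α = 66.05°
edge 5: e_5 = (-0.66, +1.00);  n_5 = (+0.8346, +0.5508)
edge 6: e_6 = (-1.50, +0.92);  n_6 = (+0.5228, +0.8524)
∠(n_5, n_6) = 25.05°
δ = |180° − 25.05°| = 154.95°
154.95° > 2α = 66.05°  →  invalid

δ = 154.95°, invalid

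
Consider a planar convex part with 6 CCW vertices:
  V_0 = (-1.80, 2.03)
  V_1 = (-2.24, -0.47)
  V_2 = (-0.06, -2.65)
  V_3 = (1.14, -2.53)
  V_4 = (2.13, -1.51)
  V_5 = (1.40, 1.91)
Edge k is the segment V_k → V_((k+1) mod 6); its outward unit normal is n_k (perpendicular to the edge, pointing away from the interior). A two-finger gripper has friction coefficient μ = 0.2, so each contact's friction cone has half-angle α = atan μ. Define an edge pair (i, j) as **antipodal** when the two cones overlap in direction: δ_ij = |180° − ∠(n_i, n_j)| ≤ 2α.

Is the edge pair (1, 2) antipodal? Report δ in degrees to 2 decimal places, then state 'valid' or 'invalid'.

δ = 129.29°, invalid

α = atan 0.2 = 11.31°;  2α = 22.62°
edge 1: e_1 = (+2.18, -2.18);  n_1 = (-0.7071, -0.7071)
edge 2: e_2 = (+1.20, +0.12);  n_2 = (+0.0995, -0.9950)
∠(n_1, n_2) = 50.71°
δ = |180° − 50.71°| = 129.29°
129.29° > 2α = 22.62°  →  invalid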